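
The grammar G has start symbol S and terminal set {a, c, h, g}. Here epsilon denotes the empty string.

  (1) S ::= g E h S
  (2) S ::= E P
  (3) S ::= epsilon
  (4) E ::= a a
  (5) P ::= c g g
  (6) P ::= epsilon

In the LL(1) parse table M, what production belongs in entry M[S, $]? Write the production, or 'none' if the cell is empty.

S ::= epsilon

FIRST(E) = {a}
FIRST(P) = {epsilon, c}
FIRST(S) = {epsilon, a, g}  (via E P)
FOLLOW(S) includes $ since S is the start symbol.
FOLLOW(S): in S::=g E h S, the suffix after S is empty (adds nothing new). Thus FOLLOW(S) = {$}.
For S ::= g E h S: FIRST(g E h S) = {g}, so it goes in M[S, t] for t ∈ {g}.
For S ::= E P: FIRST(E P) = {a}, so it goes in M[S, t] for t ∈ {a}.
For S ::= epsilon: FIRST(epsilon) = {epsilon}, so it goes in M[S, t] for t ∈ {}; since epsilon ∈ FIRST, also for every t ∈ FOLLOW(S) = {$}.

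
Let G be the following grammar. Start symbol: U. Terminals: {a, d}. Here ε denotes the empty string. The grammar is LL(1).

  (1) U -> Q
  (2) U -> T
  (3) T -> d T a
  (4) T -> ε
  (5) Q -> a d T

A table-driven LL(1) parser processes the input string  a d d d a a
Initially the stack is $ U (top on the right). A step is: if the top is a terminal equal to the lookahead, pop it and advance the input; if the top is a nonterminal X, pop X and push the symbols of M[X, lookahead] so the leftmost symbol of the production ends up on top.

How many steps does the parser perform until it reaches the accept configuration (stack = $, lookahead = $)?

11

step 1: stack=$ U  input=a d d d a a $  — expand U -> Q
step 2: stack=$ Q  input=a d d d a a $  — expand Q -> a d T
step 3: stack=$ T d a  input=a d d d a a $  — match a
step 4: stack=$ T d  input=d d d a a $  — match d
step 5: stack=$ T  input=d d a a $  — expand T -> d T a
step 6: stack=$ a T d  input=d d a a $  — match d
step 7: stack=$ a T  input=d a a $  — expand T -> d T a
step 8: stack=$ a a T d  input=d a a $  — match d
step 9: stack=$ a a T  input=a a $  — expand T -> ε
step 10: stack=$ a a  input=a a $  — match a
step 11: stack=$ a  input=a $  — match a
Accept reached after 11 steps.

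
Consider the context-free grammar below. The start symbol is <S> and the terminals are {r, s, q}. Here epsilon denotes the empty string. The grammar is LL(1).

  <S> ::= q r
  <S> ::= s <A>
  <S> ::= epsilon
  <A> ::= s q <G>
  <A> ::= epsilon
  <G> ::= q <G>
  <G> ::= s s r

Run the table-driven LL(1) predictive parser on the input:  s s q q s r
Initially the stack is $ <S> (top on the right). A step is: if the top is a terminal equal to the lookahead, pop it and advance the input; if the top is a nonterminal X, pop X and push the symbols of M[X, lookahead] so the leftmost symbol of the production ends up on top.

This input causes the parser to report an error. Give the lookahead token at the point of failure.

r

step 1: stack=$ <S>  input=s s q q s r $  — expand <S> ::= s <A>
step 2: stack=$ <A> s  input=s s q q s r $  — match s
step 3: stack=$ <A>  input=s q q s r $  — expand <A> ::= s q <G>
step 4: stack=$ <G> q s  input=s q q s r $  — match s
step 5: stack=$ <G> q  input=q q s r $  — match q
step 6: stack=$ <G>  input=q s r $  — expand <G> ::= q <G>
step 7: stack=$ <G> q  input=q s r $  — match q
step 8: stack=$ <G>  input=s r $  — expand <G> ::= s s r
step 9: stack=$ r s s  input=s r $  — match s
step 10: stack=$ r s  input=r $  — error: top is terminal s but lookahead is r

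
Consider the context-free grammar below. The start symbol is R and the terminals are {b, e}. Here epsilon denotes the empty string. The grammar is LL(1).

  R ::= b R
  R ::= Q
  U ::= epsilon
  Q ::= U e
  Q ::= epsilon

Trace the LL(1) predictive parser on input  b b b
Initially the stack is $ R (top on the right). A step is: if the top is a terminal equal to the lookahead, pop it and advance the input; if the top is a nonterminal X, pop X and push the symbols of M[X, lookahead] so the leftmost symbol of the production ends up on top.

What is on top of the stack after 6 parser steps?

     Stack  Input    Action
  1  $ R    b b b $  expand R ::= b R
  2  $ R b  b b b $  match b
  3  $ R    b b $    expand R ::= b R
  4  $ R b  b b $    match b
  5  $ R    b $      expand R ::= b R
  6  $ R b  b $      match b
Stack after step 6: $ R (top = R).

R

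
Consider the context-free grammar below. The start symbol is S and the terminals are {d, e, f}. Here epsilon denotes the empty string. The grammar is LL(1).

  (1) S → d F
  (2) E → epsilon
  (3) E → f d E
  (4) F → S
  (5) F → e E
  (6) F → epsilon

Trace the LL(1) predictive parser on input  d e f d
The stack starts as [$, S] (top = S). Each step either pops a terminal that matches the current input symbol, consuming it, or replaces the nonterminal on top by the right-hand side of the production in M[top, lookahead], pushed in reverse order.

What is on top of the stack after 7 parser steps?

E

step 1: stack=$ S  input=d e f d $  — expand S → d F
step 2: stack=$ F d  input=d e f d $  — match d
step 3: stack=$ F  input=e f d $  — expand F → e E
step 4: stack=$ E e  input=e f d $  — match e
step 5: stack=$ E  input=f d $  — expand E → f d E
step 6: stack=$ E d f  input=f d $  — match f
step 7: stack=$ E d  input=d $  — match d
Stack after step 7: $ E (top = E).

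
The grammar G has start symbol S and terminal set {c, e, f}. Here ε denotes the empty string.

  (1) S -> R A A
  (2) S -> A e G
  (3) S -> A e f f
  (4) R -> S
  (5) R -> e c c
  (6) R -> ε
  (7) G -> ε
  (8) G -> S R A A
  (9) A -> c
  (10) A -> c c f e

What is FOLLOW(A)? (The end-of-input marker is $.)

FIRST(A): from A->c we get {c}; from A->c c f e we get {c}. So FIRST(A) = {c}.
FIRST(S): from S->R A A we get {c, e}; from S->A e G we get {c}; from S->A e f f we get {c}. So FIRST(S) = {c, e}.
FIRST(R): from R->S we get {c, e}; from R->e c c we get {e}; from R->ε we get {ε}. So FIRST(R) = {ε, c, e}.
FIRST(G): from G->ε we get {ε}; from G->S R A A we get {c, e}. So FIRST(G) = {ε, c, e}.
FOLLOW(S) includes $ since S is the start symbol.
FOLLOW(R): in S->R A A, R is followed by A A with FIRST {c}; in G->S R A A, R is followed by A A with FIRST {c}. Thus FOLLOW(R) = {c}.
FOLLOW(S): in R->S, the suffix after S is empty, so FOLLOW(S) ⊇ FOLLOW(R) = {c}; in G->S R A A, S is followed by R A A with FIRST {c, e}. Thus FOLLOW(S) = {$, c, e}.
FOLLOW(G): in S->A e G, the suffix after G is empty, so FOLLOW(G) ⊇ FOLLOW(S) = {$, c, e}. Thus FOLLOW(G) = {$, c, e}.
FOLLOW(A): in S->R A A (occurrence 1), A is followed by A with FIRST {c}; in S->R A A (occurrence 2), the suffix after A is empty, so FOLLOW(A) ⊇ FOLLOW(S) = {$, c, e}; in S->A e G, A is followed by e G with FIRST {e}; in S->A e f f, A is followed by e f f with FIRST {e}; in G->S R A A (occurrence 1), A is followed by A with FIRST {c}; in G->S R A A (occurrence 2), the suffix after A is empty, so FOLLOW(A) ⊇ FOLLOW(G) = {$, c, e}. Thus FOLLOW(A) = {$, c, e}.

{$, c, e}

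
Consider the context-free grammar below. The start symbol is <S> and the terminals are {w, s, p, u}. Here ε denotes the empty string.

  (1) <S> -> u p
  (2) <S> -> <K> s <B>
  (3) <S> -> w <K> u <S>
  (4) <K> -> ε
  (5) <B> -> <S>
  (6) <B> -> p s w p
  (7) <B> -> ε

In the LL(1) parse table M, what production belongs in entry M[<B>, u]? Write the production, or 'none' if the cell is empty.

<B> -> <S>

FIRST(<K>): from <K>->ε we get {ε}. So FIRST(<K>) = {ε}.
FIRST(<S>): from <S>->u p we get {u}; from <S>-><K> s <B> we get {s}; from <S>->w <K> u <S> we get {w}. So FIRST(<S>) = {s, u, w}.
FIRST(<B>): from <B>-><S> we get {s, u, w}; from <B>->p s w p we get {p}; from <B>->ε we get {ε}. So FIRST(<B>) = {ε, p, s, u, w}.
FOLLOW(<S>) includes $ since <S> is the start symbol.
FOLLOW(<S>): in <S>->w <K> u <S>, the suffix after <S> is empty (adds nothing new); in <B>-><S>, the suffix after <S> is empty, so FOLLOW(<S>) ⊇ FOLLOW(<B>) = {$}. Thus FOLLOW(<S>) = {$}.
FOLLOW(<B>): in <S>-><K> s <B>, the suffix after <B> is empty, so FOLLOW(<B>) ⊇ FOLLOW(<S>) = {$}. Thus FOLLOW(<B>) = {$}.
For <B> -> <S>: FIRST(<S>) = {s, u, w}, so it goes in M[<B>, t] for t ∈ {s, u, w}.
For <B> -> p s w p: FIRST(p s w p) = {p}, so it goes in M[<B>, t] for t ∈ {p}.
For <B> -> ε: FIRST(ε) = {ε}, so it goes in M[<B>, t] for t ∈ {}; since ε ∈ FIRST, also for every t ∈ FOLLOW(<B>) = {$}.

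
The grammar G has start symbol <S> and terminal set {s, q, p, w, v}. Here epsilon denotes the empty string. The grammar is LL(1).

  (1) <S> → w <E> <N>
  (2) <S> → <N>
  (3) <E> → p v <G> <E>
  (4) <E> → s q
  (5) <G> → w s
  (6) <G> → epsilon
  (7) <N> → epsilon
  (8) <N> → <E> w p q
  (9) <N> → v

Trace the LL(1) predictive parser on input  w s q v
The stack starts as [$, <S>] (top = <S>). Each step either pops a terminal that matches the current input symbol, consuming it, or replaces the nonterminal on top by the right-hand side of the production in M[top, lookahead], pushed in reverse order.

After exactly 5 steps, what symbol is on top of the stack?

     Stack        Input      Action
  1  $ <S>        w s q v $  expand <S> → w <E> <N>
  2  $ <N> <E> w  w s q v $  match w
  3  $ <N> <E>    s q v $    expand <E> → s q
  4  $ <N> q s    s q v $    match s
  5  $ <N> q      q v $      match q
Stack after step 5: $ <N> (top = <N>).

<N>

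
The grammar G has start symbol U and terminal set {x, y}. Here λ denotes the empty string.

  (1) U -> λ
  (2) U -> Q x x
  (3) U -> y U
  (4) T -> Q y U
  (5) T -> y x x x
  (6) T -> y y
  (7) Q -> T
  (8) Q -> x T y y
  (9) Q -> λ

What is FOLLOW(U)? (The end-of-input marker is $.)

{$, x, y}

FIRST(U): from U->λ we get {λ}; from U->Q x x we get {x, y}; from U->y U we get {y}. So FIRST(U) = {λ, x, y}.
FIRST(T): from T->Q y U we get {x, y}; from T->y x x x we get {y}; from T->y y we get {y}. So FIRST(T) = {x, y}.
FIRST(Q): from Q->T we get {x, y}; from Q->x T y y we get {x}; from Q->λ we get {λ}. So FIRST(Q) = {λ, x, y}.
FOLLOW(U) includes $ since U is the start symbol.
FOLLOW(Q): in U->Q x x, Q is followed by x x with FIRST {x}; in T->Q y U, Q is followed by y U with FIRST {y}. Thus FOLLOW(Q) = {x, y}.
FOLLOW(T): in Q->T, the suffix after T is empty, so FOLLOW(T) ⊇ FOLLOW(Q) = {x, y}; in Q->x T y y, T is followed by y y with FIRST {y}. Thus FOLLOW(T) = {x, y}.
FOLLOW(U): in U->y U, the suffix after U is empty (adds nothing new); in T->Q y U, the suffix after U is empty, so FOLLOW(U) ⊇ FOLLOW(T) = {x, y}. Thus FOLLOW(U) = {$, x, y}.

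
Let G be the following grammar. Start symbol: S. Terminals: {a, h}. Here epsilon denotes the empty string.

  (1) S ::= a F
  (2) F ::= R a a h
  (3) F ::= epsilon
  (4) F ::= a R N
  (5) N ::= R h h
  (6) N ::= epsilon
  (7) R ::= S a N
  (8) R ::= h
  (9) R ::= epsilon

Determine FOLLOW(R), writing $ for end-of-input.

{$, a, h}

FIRST(S): from S::=a F we get {a}. So FIRST(S) = {a}.
FIRST(R): from R::=S a N we get {a}; from R::=h we get {h}; from R::=epsilon we get {epsilon}. So FIRST(R) = {epsilon, a, h}.
FIRST(F): from F::=R a a h we get {a, h}; from F::=epsilon we get {epsilon}; from F::=a R N we get {a}. So FIRST(F) = {epsilon, a, h}.
FIRST(N): from N::=R h h we get {a, h}; from N::=epsilon we get {epsilon}. So FIRST(N) = {epsilon, a, h}.
FOLLOW(S) includes $ since S is the start symbol.
FOLLOW(S): in R::=S a N, S is followed by a N with FIRST {a}. Thus FOLLOW(S) = {$, a}.
FOLLOW(F): in S::=a F, the suffix after F is empty, so FOLLOW(F) ⊇ FOLLOW(S) = {$, a}. Thus FOLLOW(F) = {$, a}.
FOLLOW(R): in F::=R a a h, R is followed by a a h with FIRST {a}; in F::=a R N, R is followed by N with FIRST {epsilon, a, h}; in F::=a R N, the suffix after R is nullable, so FOLLOW(R) ⊇ FOLLOW(F) = {$, a}; in N::=R h h, R is followed by h h with FIRST {h}. Thus FOLLOW(R) = {$, a, h}.
FOLLOW(N): in F::=a R N, the suffix after N is empty, so FOLLOW(N) ⊇ FOLLOW(F) = {$, a}; in R::=S a N, the suffix after N is empty, so FOLLOW(N) ⊇ FOLLOW(R) = {$, a, h}. Thus FOLLOW(N) = {$, a, h}.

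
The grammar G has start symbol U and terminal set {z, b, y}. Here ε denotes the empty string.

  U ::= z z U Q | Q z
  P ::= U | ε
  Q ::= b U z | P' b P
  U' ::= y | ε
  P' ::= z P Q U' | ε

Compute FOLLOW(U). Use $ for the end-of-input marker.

{$, b, y, z}

FIRST(U'): from U'::=y we get {y}; from U'::=ε we get {ε}. So FIRST(U') = {ε, y}.
FIRST(P'): from P'::=z P Q U' we get {z}; from P'::=ε we get {ε}. So FIRST(P') = {ε, z}.
FIRST(Q): from Q::=b U z we get {b}; from Q::=P' b P we get {b, z}. So FIRST(Q) = {b, z}.
FIRST(U): from U::=z z U Q we get {z}; from U::=Q z we get {b, z}. So FIRST(U) = {b, z}.
FIRST(P): from P::=U we get {b, z}; from P::=ε we get {ε}. So FIRST(P) = {ε, b, z}.
FOLLOW(U) includes $ since U is the start symbol.
FOLLOW(P'): in Q::=P' b P, P' is followed by b P with FIRST {b}. Thus FOLLOW(P') = {b}.
FOLLOW(U'): in P'::=z P Q U', the suffix after U' is empty, so FOLLOW(U') ⊇ FOLLOW(P') = {b}. Thus FOLLOW(U') = {b}.
FOLLOW(U): in U::=z z U Q, U is followed by Q with FIRST {b, z}; in P::=U, the suffix after U is empty, so FOLLOW(U) ⊇ FOLLOW(P) = {$, b, y, z}; in Q::=b U z, U is followed by z with FIRST {z}. Thus FOLLOW(U) = {$, b, y, z}.
FOLLOW(Q): in U::=z z U Q, the suffix after Q is empty, so FOLLOW(Q) ⊇ FOLLOW(U) = {$, b, y, z}; in U::=Q z, Q is followed by z with FIRST {z}; in P'::=z P Q U', Q is followed by U' with FIRST {ε, y}; in P'::=z P Q U', the suffix after Q is nullable, so FOLLOW(Q) ⊇ FOLLOW(P') = {b}. Thus FOLLOW(Q) = {$, b, y, z}.
FOLLOW(P): in Q::=P' b P, the suffix after P is empty, so FOLLOW(P) ⊇ FOLLOW(Q) = {$, b, y, z}; in P'::=z P Q U', P is followed by Q U' with FIRST {b, z}. Thus FOLLOW(P) = {$, b, y, z}.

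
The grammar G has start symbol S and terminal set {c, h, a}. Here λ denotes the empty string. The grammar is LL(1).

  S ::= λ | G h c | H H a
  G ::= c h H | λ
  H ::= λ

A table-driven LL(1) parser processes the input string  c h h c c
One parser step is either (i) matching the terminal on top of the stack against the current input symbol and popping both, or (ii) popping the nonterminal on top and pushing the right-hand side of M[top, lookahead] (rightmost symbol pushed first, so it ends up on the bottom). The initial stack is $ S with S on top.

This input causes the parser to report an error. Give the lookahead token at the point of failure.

c

step 1: stack=$ S  input=c h h c c $  — expand S ::= G h c
step 2: stack=$ c h G  input=c h h c c $  — expand G ::= c h H
step 3: stack=$ c h H h c  input=c h h c c $  — match c
step 4: stack=$ c h H h  input=h h c c $  — match h
step 5: stack=$ c h H  input=h c c $  — expand H ::= λ
step 6: stack=$ c h  input=h c c $  — match h
step 7: stack=$ c  input=c c $  — match c
step 8: stack=$  input=c $  — error: stack empty but input remains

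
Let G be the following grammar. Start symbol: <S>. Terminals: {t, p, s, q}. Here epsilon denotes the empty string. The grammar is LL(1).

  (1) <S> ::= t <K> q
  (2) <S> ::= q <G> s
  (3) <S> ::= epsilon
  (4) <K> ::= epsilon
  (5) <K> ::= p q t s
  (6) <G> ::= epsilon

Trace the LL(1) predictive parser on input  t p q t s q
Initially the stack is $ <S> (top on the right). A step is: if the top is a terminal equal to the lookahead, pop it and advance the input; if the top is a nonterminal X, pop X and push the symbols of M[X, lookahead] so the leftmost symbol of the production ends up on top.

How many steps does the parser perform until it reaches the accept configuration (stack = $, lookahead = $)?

8

     Stack        Input          Action
  1  $ <S>        t p q t s q $  expand <S> ::= t <K> q
  2  $ q <K> t    t p q t s q $  match t
  3  $ q <K>      p q t s q $    expand <K> ::= p q t s
  4  $ q s t q p  p q t s q $    match p
  5  $ q s t q    q t s q $      match q
  6  $ q s t      t s q $        match t
  7  $ q s        s q $          match s
  8  $ q          q $            match q
Accept reached after 8 steps.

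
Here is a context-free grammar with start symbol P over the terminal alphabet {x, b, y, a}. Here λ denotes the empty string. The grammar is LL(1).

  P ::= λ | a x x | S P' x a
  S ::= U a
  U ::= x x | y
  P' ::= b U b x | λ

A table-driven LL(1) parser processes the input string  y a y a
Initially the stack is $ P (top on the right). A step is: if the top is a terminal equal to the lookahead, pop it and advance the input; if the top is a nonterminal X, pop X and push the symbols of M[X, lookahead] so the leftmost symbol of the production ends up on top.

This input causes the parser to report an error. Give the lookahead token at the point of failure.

y

     Stack         Input      Action
  1  $ P           y a y a $  expand P ::= S P' x a
  2  $ a x P' S    y a y a $  expand S ::= U a
  3  $ a x P' a U  y a y a $  expand U ::= y
  4  $ a x P' a y  y a y a $  match y
  5  $ a x P' a    a y a $    match a
  6  $ a x P'      y a $      error: M[P', y] is empty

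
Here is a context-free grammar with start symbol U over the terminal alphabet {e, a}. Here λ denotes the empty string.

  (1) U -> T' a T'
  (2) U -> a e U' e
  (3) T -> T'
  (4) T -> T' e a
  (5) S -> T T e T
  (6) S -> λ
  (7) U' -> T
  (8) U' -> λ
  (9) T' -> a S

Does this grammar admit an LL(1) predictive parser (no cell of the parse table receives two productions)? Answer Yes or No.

No

FIRST(U) = {a}
FIRST(T) = {a}
FIRST(S) = {λ, a}
FIRST(U') = {λ, a}
FIRST(T') = {a}
FOLLOW(U) = {$}
FOLLOW(T) = {$, a, e}
FOLLOW(S) = {$, a, e}
FOLLOW(U') = {e}
FOLLOW(T') = {$, a, e}
Cell M[S, a] receives both S -> T T e T and S -> λ — the grammar is not LL(1).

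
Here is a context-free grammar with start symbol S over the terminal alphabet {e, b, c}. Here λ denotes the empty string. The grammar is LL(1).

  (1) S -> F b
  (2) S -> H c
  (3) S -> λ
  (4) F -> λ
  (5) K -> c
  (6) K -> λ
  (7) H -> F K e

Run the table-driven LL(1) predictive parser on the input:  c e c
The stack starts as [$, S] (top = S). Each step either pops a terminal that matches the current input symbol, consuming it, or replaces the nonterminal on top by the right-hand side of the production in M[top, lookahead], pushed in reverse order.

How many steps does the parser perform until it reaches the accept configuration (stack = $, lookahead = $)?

step 1: stack=$ S  input=c e c $  — expand S -> H c
step 2: stack=$ c H  input=c e c $  — expand H -> F K e
step 3: stack=$ c e K F  input=c e c $  — expand F -> λ
step 4: stack=$ c e K  input=c e c $  — expand K -> c
step 5: stack=$ c e c  input=c e c $  — match c
step 6: stack=$ c e  input=e c $  — match e
step 7: stack=$ c  input=c $  — match c
Accept reached after 7 steps.

7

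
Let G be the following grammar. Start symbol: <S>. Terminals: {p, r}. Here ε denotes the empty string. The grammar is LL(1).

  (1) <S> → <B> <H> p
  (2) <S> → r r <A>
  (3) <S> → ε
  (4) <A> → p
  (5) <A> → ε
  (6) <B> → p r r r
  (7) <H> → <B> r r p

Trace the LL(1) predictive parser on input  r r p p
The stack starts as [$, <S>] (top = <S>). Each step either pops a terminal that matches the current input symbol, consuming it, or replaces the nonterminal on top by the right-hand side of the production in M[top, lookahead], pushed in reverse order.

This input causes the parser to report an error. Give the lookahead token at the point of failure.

     Stack      Input      Action
  1  $ <S>      r r p p $  expand <S> → r r <A>
  2  $ <A> r r  r r p p $  match r
  3  $ <A> r    r p p $    match r
  4  $ <A>      p p $      expand <A> → p
  5  $ p        p p $      match p
  6  $          p $        error: stack empty but input remains

p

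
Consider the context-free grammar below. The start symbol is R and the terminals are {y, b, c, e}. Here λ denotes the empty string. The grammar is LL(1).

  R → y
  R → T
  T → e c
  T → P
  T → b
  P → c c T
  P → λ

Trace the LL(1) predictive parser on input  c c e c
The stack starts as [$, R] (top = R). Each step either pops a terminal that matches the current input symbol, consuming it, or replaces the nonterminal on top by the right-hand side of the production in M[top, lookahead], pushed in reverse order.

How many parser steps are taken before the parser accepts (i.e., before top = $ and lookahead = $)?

8

     Stack    Input      Action
  1  $ R      c c e c $  expand R → T
  2  $ T      c c e c $  expand T → P
  3  $ P      c c e c $  expand P → c c T
  4  $ T c c  c c e c $  match c
  5  $ T c    c e c $    match c
  6  $ T      e c $      expand T → e c
  7  $ c e    e c $      match e
  8  $ c      c $        match c
Accept reached after 8 steps.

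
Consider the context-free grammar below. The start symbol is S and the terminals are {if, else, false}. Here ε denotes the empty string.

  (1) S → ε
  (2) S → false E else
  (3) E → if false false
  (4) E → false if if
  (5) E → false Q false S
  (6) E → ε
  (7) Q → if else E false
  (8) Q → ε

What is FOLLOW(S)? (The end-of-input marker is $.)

FIRST(S): from S→ε we get {ε}; from S→false E else we get {false}. So FIRST(S) = {ε, false}.
FIRST(E): from E→if false false we get {if}; from E→false if if we get {false}; from E→false Q false S we get {false}; from E→ε we get {ε}. So FIRST(E) = {ε, false, if}.
FIRST(Q): from Q→if else E false we get {if}; from Q→ε we get {ε}. So FIRST(Q) = {ε, if}.
FOLLOW(S) includes $ since S is the start symbol.
FOLLOW(E): in S→false E else, E is followed by else with FIRST {else}; in Q→if else E false, E is followed by false with FIRST {false}. Thus FOLLOW(E) = {else, false}.
FOLLOW(S): in E→false Q false S, the suffix after S is empty, so FOLLOW(S) ⊇ FOLLOW(E) = {else, false}. Thus FOLLOW(S) = {$, else, false}.
FOLLOW(Q): in E→false Q false S, Q is followed by false S with FIRST {false}. Thus FOLLOW(Q) = {false}.

{$, else, false}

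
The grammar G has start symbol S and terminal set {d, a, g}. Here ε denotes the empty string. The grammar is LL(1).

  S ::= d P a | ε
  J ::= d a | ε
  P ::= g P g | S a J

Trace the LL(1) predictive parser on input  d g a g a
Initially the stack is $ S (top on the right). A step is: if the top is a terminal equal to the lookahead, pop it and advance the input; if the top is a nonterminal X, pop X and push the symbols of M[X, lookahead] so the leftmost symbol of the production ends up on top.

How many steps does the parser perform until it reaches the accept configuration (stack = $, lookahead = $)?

      Stack        Input        Action
   1  $ S          d g a g a $  expand S ::= d P a
   2  $ a P d      d g a g a $  match d
   3  $ a P        g a g a $    expand P ::= g P g
   4  $ a g P g    g a g a $    match g
   5  $ a g P      a g a $      expand P ::= S a J
   6  $ a g J a S  a g a $      expand S ::= ε
   7  $ a g J a    a g a $      match a
   8  $ a g J      g a $        expand J ::= ε
   9  $ a g        g a $        match g
  10  $ a          a $          match a
Accept reached after 10 steps.

10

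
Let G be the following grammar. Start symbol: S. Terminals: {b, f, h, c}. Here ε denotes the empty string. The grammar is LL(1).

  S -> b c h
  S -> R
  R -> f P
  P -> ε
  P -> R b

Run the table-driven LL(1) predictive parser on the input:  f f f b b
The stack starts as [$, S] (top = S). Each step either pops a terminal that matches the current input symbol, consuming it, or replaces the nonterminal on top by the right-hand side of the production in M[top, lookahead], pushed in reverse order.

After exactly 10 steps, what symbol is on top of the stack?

      Stack      Input        Action
   1  $ S        f f f b b $  expand S -> R
   2  $ R        f f f b b $  expand R -> f P
   3  $ P f      f f f b b $  match f
   4  $ P        f f b b $    expand P -> R b
   5  $ b R      f f b b $    expand R -> f P
   6  $ b P f    f f b b $    match f
   7  $ b P      f b b $      expand P -> R b
   8  $ b b R    f b b $      expand R -> f P
   9  $ b b P f  f b b $      match f
  10  $ b b P    b b $        expand P -> ε
Stack after step 10: $ b b (top = b).

b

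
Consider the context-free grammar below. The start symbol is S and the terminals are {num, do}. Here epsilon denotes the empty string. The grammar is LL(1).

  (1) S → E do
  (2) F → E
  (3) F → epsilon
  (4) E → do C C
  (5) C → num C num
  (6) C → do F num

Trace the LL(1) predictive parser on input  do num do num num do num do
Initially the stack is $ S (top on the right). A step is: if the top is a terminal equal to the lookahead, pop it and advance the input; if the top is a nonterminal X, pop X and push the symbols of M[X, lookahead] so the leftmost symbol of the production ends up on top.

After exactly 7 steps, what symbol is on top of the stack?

     Stack                Input                          Action
  1  $ S                  do num do num num do num do $  expand S → E do
  2  $ do E               do num do num num do num do $  expand E → do C C
  3  $ do C C do          do num do num num do num do $  match do
  4  $ do C C             num do num num do num do $     expand C → num C num
  5  $ do C num C num     num do num num do num do $     match num
  6  $ do C num C         do num num do num do $         expand C → do F num
  7  $ do C num num F do  do num num do num do $         match do
Stack after step 7: $ do C num num F (top = F).

F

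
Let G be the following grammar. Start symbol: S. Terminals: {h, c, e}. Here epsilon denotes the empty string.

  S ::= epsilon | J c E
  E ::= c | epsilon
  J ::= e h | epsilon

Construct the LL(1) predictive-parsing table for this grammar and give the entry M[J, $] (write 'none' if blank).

FIRST(E) = {epsilon, c}
FIRST(J) = {epsilon, e}
FIRST(S) = {epsilon, c, e}  (via J c E)
FOLLOW(S) includes $ since S is the start symbol.
FOLLOW(J): in S::=J c E, J is followed by c E with FIRST {c}. Thus FOLLOW(J) = {c}.
For J ::= e h: FIRST(e h) = {e}, so it goes in M[J, t] for t ∈ {e}.
For J ::= epsilon: FIRST(epsilon) = {epsilon}, so it goes in M[J, t] for t ∈ {}; since epsilon ∈ FIRST, also for every t ∈ FOLLOW(J) = {c}.
None of these place a production in M[J, $].

none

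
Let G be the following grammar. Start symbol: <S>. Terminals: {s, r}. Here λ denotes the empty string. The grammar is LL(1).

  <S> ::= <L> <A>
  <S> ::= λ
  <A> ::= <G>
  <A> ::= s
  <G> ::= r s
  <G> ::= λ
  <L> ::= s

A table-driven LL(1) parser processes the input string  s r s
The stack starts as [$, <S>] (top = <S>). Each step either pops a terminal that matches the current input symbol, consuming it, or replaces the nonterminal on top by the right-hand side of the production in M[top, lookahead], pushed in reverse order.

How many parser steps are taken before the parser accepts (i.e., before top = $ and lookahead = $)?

7

step 1: stack=$ <S>  input=s r s $  — expand <S> ::= <L> <A>
step 2: stack=$ <A> <L>  input=s r s $  — expand <L> ::= s
step 3: stack=$ <A> s  input=s r s $  — match s
step 4: stack=$ <A>  input=r s $  — expand <A> ::= <G>
step 5: stack=$ <G>  input=r s $  — expand <G> ::= r s
step 6: stack=$ s r  input=r s $  — match r
step 7: stack=$ s  input=s $  — match s
Accept reached after 7 steps.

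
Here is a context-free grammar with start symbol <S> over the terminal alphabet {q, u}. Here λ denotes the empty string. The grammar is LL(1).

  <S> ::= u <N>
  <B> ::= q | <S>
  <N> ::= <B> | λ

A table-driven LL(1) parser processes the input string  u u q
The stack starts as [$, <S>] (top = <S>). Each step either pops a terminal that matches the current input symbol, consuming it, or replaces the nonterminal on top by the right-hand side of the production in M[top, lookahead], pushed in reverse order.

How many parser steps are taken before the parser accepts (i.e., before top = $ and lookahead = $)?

step 1: stack=$ <S>  input=u u q $  — expand <S> ::= u <N>
step 2: stack=$ <N> u  input=u u q $  — match u
step 3: stack=$ <N>  input=u q $  — expand <N> ::= <B>
step 4: stack=$ <B>  input=u q $  — expand <B> ::= <S>
step 5: stack=$ <S>  input=u q $  — expand <S> ::= u <N>
step 6: stack=$ <N> u  input=u q $  — match u
step 7: stack=$ <N>  input=q $  — expand <N> ::= <B>
step 8: stack=$ <B>  input=q $  — expand <B> ::= q
step 9: stack=$ q  input=q $  — match q
Accept reached after 9 steps.

9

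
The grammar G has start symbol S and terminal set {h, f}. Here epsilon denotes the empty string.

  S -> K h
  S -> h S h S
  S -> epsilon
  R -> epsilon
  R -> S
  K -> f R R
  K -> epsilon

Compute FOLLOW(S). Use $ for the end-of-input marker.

FIRST(K) = {epsilon, f}
FIRST(S) = {epsilon, f, h}  (via K h)
FIRST(R) = {epsilon, f, h}  (via S)
FOLLOW(S) includes $ since S is the start symbol.
FOLLOW(K): in S->K h, K is followed by h with FIRST {h}. Thus FOLLOW(K) = {h}.
FOLLOW(R): in K->f R R (occurrence 1), R is followed by R with FIRST {epsilon, f, h}; in K->f R R (occurrence 1), the suffix after R is nullable, so FOLLOW(R) ⊇ FOLLOW(K) = {h}; in K->f R R (occurrence 2), the suffix after R is empty, so FOLLOW(R) ⊇ FOLLOW(K) = {h}. Thus FOLLOW(R) = {f, h}.
FOLLOW(S): in S->h S h S (occurrence 1), S is followed by h S with FIRST {h}; in S->h S h S (occurrence 2), the suffix after S is empty (adds nothing new); in R->S, the suffix after S is empty, so FOLLOW(S) ⊇ FOLLOW(R) = {f, h}. Thus FOLLOW(S) = {$, f, h}.

{$, f, h}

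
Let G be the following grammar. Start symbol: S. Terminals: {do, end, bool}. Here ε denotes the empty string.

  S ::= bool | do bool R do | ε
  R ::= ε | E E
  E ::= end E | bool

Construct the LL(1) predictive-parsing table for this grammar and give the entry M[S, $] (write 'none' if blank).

FIRST(S): from S::=bool we get {bool}; from S::=do bool R do we get {do}; from S::=ε we get {ε}. So FIRST(S) = {ε, bool, do}.
FIRST(E): from E::=end E we get {end}; from E::=bool we get {bool}. So FIRST(E) = {bool, end}.
FIRST(R): from R::=ε we get {ε}; from R::=E E we get {bool, end}. So FIRST(R) = {ε, bool, end}.
FOLLOW(S) includes $ since S is the start symbol.
FOLLOW(S): S appears on no right-hand side. Thus FOLLOW(S) = {$}.
For S ::= bool: FIRST(bool) = {bool}, so it goes in M[S, t] for t ∈ {bool}.
For S ::= do bool R do: FIRST(do bool R do) = {do}, so it goes in M[S, t] for t ∈ {do}.
For S ::= ε: FIRST(ε) = {ε}, so it goes in M[S, t] for t ∈ {}; since ε ∈ FIRST, also for every t ∈ FOLLOW(S) = {$}.

S ::= ε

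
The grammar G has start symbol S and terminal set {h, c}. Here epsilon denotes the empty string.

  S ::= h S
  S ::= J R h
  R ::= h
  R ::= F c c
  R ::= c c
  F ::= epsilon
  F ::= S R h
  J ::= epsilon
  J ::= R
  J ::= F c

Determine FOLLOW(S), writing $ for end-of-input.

FIRST(S) = {c, h}  (via J R h)
FIRST(F) = {epsilon, c, h}  (via S R h)
FIRST(R) = {c, h}  (via F c c)
FIRST(J) = {epsilon, c, h}  (via R, F c)
FOLLOW(S) includes $ since S is the start symbol.
FOLLOW(S): in S::=h S, the suffix after S is empty (adds nothing new); in F::=S R h, S is followed by R h with FIRST {c, h}. Thus FOLLOW(S) = {$, c, h}.
FOLLOW(F): in R::=F c c, F is followed by c c with FIRST {c}; in J::=F c, F is followed by c with FIRST {c}. Thus FOLLOW(F) = {c}.
FOLLOW(J): in S::=J R h, J is followed by R h with FIRST {c, h}. Thus FOLLOW(J) = {c, h}.
FOLLOW(R): in S::=J R h, R is followed by h with FIRST {h}; in F::=S R h, R is followed by h with FIRST {h}; in J::=R, the suffix after R is empty, so FOLLOW(R) ⊇ FOLLOW(J) = {c, h}. Thus FOLLOW(R) = {c, h}.

{$, c, h}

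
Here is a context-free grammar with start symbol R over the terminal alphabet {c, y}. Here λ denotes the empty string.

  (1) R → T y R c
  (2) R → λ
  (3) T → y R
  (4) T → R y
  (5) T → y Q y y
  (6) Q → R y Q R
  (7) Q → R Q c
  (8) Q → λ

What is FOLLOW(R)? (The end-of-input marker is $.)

{$, c, y}

FIRST(R) = {λ, y}  (via T y R c)
FIRST(T) = {y}  (via R y)
FIRST(Q) = {λ, c, y}  (via R y Q R, R Q c)
FOLLOW(R) includes $ since R is the start symbol.
FOLLOW(T): in R→T y R c, T is followed by y R c with FIRST {y}. Thus FOLLOW(T) = {y}.
FOLLOW(Q): in T→y Q y y, Q is followed by y y with FIRST {y}; in Q→R y Q R, Q is followed by R with FIRST {λ, y}; in Q→R y Q R, the suffix after Q is nullable (adds nothing new); in Q→R Q c, Q is followed by c with FIRST {c}. Thus FOLLOW(Q) = {c, y}.
FOLLOW(R): in R→T y R c, R is followed by c with FIRST {c}; in T→y R, the suffix after R is empty, so FOLLOW(R) ⊇ FOLLOW(T) = {y}; in T→R y, R is followed by y with FIRST {y}; in Q→R y Q R (occurrence 1), R is followed by y Q R with FIRST {y}; in Q→R y Q R (occurrence 2), the suffix after R is empty, so FOLLOW(R) ⊇ FOLLOW(Q) = {c, y}; in Q→R Q c, R is followed by Q c with FIRST {c, y}. Thus FOLLOW(R) = {$, c, y}.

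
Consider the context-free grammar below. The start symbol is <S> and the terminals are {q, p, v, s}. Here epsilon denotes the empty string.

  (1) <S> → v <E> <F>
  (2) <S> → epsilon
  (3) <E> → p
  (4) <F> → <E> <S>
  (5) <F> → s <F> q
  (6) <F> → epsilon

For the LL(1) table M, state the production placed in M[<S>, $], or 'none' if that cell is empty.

FIRST(<S>): from <S>→v <E> <F> we get {v}; from <S>→epsilon we get {epsilon}. So FIRST(<S>) = {epsilon, v}.
FIRST(<E>): from <E>→p we get {p}. So FIRST(<E>) = {p}.
FIRST(<F>): from <F>→<E> <S> we get {p}; from <F>→s <F> q we get {s}; from <F>→epsilon we get {epsilon}. So FIRST(<F>) = {epsilon, p, s}.
FOLLOW(<S>) includes $ since <S> is the start symbol.
FOLLOW(<S>): in <F>→<E> <S>, the suffix after <S> is empty, so FOLLOW(<S>) ⊇ FOLLOW(<F>) = {$, q}. Thus FOLLOW(<S>) = {$, q}.
FOLLOW(<F>): in <S>→v <E> <F>, the suffix after <F> is empty, so FOLLOW(<F>) ⊇ FOLLOW(<S>) = {$, q}; in <F>→s <F> q, <F> is followed by q with FIRST {q}. Thus FOLLOW(<F>) = {$, q}.
For <S> → v <E> <F>: FIRST(v <E> <F>) = {v}, so it goes in M[<S>, t] for t ∈ {v}.
For <S> → epsilon: FIRST(epsilon) = {epsilon}, so it goes in M[<S>, t] for t ∈ {}; since epsilon ∈ FIRST, also for every t ∈ FOLLOW(<S>) = {$, q}.

<S> → epsilon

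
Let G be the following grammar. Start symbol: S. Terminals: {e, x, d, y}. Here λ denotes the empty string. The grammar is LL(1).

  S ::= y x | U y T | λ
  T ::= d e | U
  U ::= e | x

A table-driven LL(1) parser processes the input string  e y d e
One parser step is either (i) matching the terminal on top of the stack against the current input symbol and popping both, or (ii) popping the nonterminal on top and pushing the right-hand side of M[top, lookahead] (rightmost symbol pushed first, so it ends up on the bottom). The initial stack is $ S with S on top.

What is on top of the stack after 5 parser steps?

d

     Stack    Input      Action
  1  $ S      e y d e $  expand S ::= U y T
  2  $ T y U  e y d e $  expand U ::= e
  3  $ T y e  e y d e $  match e
  4  $ T y    y d e $    match y
  5  $ T      d e $      expand T ::= d e
Stack after step 5: $ e d (top = d).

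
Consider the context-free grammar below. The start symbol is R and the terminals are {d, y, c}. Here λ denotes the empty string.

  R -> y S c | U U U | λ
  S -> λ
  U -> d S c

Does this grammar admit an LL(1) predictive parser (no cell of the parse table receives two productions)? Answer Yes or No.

FIRST(R) = {λ, d, y}
FIRST(S) = {λ}
FIRST(U) = {d}
FOLLOW(R) = {$}
FOLLOW(S) = {c}
FOLLOW(U) = {$, d}
Each cell of M receives at most one production.

Yes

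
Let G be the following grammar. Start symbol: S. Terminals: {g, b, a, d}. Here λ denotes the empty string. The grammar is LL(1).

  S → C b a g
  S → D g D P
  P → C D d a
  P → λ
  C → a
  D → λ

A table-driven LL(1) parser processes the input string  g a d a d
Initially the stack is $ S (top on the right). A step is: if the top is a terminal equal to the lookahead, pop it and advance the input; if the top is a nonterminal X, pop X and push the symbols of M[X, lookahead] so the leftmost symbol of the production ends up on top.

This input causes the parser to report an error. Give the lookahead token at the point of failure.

d

      Stack      Input        Action
   1  $ S        g a d a d $  expand S → D g D P
   2  $ P D g D  g a d a d $  expand D → λ
   3  $ P D g    g a d a d $  match g
   4  $ P D      a d a d $    expand D → λ
   5  $ P        a d a d $    expand P → C D d a
   6  $ a d D C  a d a d $    expand C → a
   7  $ a d D a  a d a d $    match a
   8  $ a d D    d a d $      expand D → λ
   9  $ a d      d a d $      match d
  10  $ a        a d $        match a
  11  $          d $          error: stack empty but input remains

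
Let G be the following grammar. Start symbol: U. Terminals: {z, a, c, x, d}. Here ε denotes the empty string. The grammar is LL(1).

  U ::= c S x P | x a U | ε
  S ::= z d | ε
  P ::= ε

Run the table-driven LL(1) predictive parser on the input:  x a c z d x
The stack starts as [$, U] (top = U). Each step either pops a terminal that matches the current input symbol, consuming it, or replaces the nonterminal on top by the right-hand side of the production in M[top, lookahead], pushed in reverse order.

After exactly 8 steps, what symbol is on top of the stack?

x

step 1: stack=$ U  input=x a c z d x $  — expand U ::= x a U
step 2: stack=$ U a x  input=x a c z d x $  — match x
step 3: stack=$ U a  input=a c z d x $  — match a
step 4: stack=$ U  input=c z d x $  — expand U ::= c S x P
step 5: stack=$ P x S c  input=c z d x $  — match c
step 6: stack=$ P x S  input=z d x $  — expand S ::= z d
step 7: stack=$ P x d z  input=z d x $  — match z
step 8: stack=$ P x d  input=d x $  — match d
Stack after step 8: $ P x (top = x).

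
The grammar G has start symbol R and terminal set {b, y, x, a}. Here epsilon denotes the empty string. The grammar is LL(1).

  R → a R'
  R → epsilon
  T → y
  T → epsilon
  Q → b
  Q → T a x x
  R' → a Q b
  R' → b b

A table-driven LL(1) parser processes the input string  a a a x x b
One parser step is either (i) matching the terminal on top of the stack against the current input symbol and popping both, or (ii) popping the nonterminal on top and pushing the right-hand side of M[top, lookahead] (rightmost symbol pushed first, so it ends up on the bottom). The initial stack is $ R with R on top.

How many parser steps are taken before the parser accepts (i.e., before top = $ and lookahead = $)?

10

      Stack        Input          Action
   1  $ R          a a a x x b $  expand R → a R'
   2  $ R' a       a a a x x b $  match a
   3  $ R'         a a x x b $    expand R' → a Q b
   4  $ b Q a      a a x x b $    match a
   5  $ b Q        a x x b $      expand Q → T a x x
   6  $ b x x a T  a x x b $      expand T → epsilon
   7  $ b x x a    a x x b $      match a
   8  $ b x x      x x b $        match x
   9  $ b x        x b $          match x
  10  $ b          b $            match b
Accept reached after 10 steps.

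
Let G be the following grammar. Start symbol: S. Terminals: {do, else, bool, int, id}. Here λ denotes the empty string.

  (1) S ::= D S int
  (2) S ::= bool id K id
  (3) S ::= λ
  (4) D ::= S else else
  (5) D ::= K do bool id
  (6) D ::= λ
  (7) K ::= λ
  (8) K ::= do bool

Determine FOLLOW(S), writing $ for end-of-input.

{$, else, int}

FIRST(K) = {λ, do}
FIRST(S) = {λ, bool, do, else, int}  (via D S int)
FIRST(D) = {λ, bool, do, else, int}  (via S else else, K do bool id)
FOLLOW(S) includes $ since S is the start symbol.
FOLLOW(S): in S::=D S int, S is followed by int with FIRST {int}; in D::=S else else, S is followed by else else with FIRST {else}. Thus FOLLOW(S) = {$, else, int}.
FOLLOW(D): in S::=D S int, D is followed by S int with FIRST {bool, do, else, int}. Thus FOLLOW(D) = {bool, do, else, int}.
FOLLOW(K): in S::=bool id K id, K is followed by id with FIRST {id}; in D::=K do bool id, K is followed by do bool id with FIRST {do}. Thus FOLLOW(K) = {do, id}.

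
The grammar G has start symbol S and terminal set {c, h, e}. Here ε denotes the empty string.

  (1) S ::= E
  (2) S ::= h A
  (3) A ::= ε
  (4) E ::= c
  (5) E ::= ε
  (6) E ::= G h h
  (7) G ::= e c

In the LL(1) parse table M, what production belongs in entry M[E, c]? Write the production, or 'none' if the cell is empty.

E ::= c

FIRST(A) = {ε}
FIRST(G) = {e}
FIRST(E) = {ε, c, e}  (via G h h)
FIRST(S) = {ε, c, e, h}  (via E)
FOLLOW(S) includes $ since S is the start symbol.
FOLLOW(S): S appears on no right-hand side. Thus FOLLOW(S) = {$}.
FOLLOW(E): in S::=E, the suffix after E is empty, so FOLLOW(E) ⊇ FOLLOW(S) = {$}. Thus FOLLOW(E) = {$}.
For E ::= c: FIRST(c) = {c}, so it goes in M[E, t] for t ∈ {c}.
For E ::= ε: FIRST(ε) = {ε}, so it goes in M[E, t] for t ∈ {}; since ε ∈ FIRST, also for every t ∈ FOLLOW(E) = {$}.
For E ::= G h h: FIRST(G h h) = {e}, so it goes in M[E, t] for t ∈ {e}.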